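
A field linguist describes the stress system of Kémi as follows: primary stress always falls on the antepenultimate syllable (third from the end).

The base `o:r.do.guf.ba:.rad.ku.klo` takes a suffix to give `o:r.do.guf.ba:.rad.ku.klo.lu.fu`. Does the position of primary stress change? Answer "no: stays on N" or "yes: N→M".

yes: 5→7

Base `o:r.do.guf.ba:.rad.ku.klo` (7 syllables):
  The word has 7 syllables; the antepenultimate syllable (third from the end) is syllable 5 (rad).
  → primary stress on syllable 5.
Suffixed `o:r.do.guf.ba:.rad.ku.klo.lu.fu` (9 syllables):
  The word has 9 syllables; the antepenultimate syllable (third from the end) is syllable 7 (klo).
  → primary stress on syllable 7.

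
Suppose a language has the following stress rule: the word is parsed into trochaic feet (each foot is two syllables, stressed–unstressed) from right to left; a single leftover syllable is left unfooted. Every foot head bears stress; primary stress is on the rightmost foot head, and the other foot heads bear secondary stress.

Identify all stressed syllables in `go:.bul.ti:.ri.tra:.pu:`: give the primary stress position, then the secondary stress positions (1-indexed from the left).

Parse right to left into trochaic (ˈσσ) feet: (ˈgo:.bul) (ˈti:.ri) (ˈtra:.pu:).
Foot heads (stressed positions): 1, 3, 5.
End Rule Rightmost: primary stress on the rightmost head = syllable 5.
Secondary stress on 1, 3: ˌgo:.bul.ˌti:.ri.ˈtra:.pu:.

primary 5, secondary 1, 3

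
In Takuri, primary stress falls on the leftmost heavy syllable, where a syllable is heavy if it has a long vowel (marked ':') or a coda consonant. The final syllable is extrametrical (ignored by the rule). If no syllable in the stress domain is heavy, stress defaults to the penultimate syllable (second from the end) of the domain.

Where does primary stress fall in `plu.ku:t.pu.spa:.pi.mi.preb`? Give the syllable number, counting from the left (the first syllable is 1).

2

The final syllable (7, preb) is extrametrical; the stress domain is syllables 1–6.
Weights: 1 plu L, 2 ku:t H, 3 pu L, 4 spa: H, 5 pi L, 6 mi L.
Heavy syllables in the domain: 2, 4. The leftmost is syllable 2 (ku:t).
Primary stress: syllable 2 → plu.ˈku:t.pu.spa:.pi.mi.preb.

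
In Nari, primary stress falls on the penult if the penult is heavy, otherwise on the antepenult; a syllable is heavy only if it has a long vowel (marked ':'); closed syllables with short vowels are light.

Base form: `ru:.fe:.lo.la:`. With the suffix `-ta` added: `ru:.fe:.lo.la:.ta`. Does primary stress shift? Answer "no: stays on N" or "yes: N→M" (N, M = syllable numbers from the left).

Base `ru:.fe:.lo.la:` (4 syllables):
  Weights: 2 fe: H, 3 lo L, 4 la: H.
  The penult (syllable 3, lo) is light, so stress falls on the antepenult (syllable 2, fe:).
  → primary stress on syllable 2.
Suffixed `ru:.fe:.lo.la:.ta` (5 syllables):
  Weights: 3 lo L, 4 la: H, 5 ta L.
  The penult (syllable 4, la:) is heavy, so it takes stress.
  → primary stress on syllable 4.

yes: 2→4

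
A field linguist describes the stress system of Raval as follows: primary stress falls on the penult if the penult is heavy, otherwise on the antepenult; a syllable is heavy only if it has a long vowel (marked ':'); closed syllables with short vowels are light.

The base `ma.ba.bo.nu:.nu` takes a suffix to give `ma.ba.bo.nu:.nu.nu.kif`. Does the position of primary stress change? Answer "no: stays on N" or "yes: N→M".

yes: 4→5

Base `ma.ba.bo.nu:.nu` (5 syllables):
  Weights: 3 bo L, 4 nu: H, 5 nu L.
  The penult (syllable 4, nu:) is heavy, so it takes stress.
  → primary stress on syllable 4.
Suffixed `ma.ba.bo.nu:.nu.nu.kif` (7 syllables):
  Weights: 5 nu L, 6 nu L, 7 kif L.
  The penult (syllable 6, nu) is light, so stress falls on the antepenult (syllable 5, nu).
  → primary stress on syllable 5.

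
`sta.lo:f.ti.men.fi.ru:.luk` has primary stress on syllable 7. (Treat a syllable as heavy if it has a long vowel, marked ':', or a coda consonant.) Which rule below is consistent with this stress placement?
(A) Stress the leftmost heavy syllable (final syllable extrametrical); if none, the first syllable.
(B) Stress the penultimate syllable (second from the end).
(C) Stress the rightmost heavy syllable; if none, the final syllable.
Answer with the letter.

C

Rule A → syllable 2 (observed: 7).
Rule B → syllable 6 (observed: 7).
Rule C → syllable 7 ✓.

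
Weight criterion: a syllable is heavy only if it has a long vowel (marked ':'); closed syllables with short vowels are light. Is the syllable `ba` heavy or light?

`ba`: short vowel, open (no coda). Short vowel → light.

light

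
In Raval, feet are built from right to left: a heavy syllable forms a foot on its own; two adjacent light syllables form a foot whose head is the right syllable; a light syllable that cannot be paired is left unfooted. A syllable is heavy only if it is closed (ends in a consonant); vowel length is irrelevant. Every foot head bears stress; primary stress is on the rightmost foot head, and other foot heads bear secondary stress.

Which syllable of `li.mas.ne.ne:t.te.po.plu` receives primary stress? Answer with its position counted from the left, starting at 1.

Weights: 1 li L, 2 mas H, 3 ne L, 4 ne:t H, 5 te L, 6 po L, 7 plu L.
Parse right to left (heavy = foot alone; LL = one foot; stranded L unfooted): li (ˈmas) ne (ˈne:t) te (po.ˈplu).
Foot heads: 2, 4, 7.
Primary stress on the rightmost head = syllable 7.
Primary stress: syllable 7 → li.mas.ne.ne:t.te.po.ˈplu.

7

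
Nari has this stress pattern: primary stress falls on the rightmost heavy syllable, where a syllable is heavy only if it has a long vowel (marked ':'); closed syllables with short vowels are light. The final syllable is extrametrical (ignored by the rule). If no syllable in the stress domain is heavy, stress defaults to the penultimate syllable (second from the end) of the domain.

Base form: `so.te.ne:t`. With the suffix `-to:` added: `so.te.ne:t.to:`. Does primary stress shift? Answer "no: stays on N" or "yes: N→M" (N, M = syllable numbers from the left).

yes: 1→3

Base `so.te.ne:t` (3 syllables):
  The final syllable (3, ne:t) is extrametrical; the stress domain is syllables 1–2.
  Weights: 1 so L, 2 te L.
  No heavy syllable in the domain; default to the penultimate syllable (second from the end) of the domain = syllable 1.
  → primary stress on syllable 1.
Suffixed `so.te.ne:t.to:` (4 syllables):
  The final syllable (4, to:) is extrametrical; the stress domain is syllables 1–3.
  Weights: 1 so L, 2 te L, 3 ne:t H.
  Heavy syllables in the domain: 3. The rightmost is syllable 3 (ne:t).
  → primary stress on syllable 3.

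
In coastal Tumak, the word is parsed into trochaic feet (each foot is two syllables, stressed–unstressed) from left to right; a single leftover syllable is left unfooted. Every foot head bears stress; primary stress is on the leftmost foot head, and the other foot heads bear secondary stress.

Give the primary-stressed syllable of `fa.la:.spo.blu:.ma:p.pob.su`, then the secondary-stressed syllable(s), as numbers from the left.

Parse left to right into trochaic (ˈσσ) feet: (ˈfa.la:) (ˈspo.blu:) (ˈma:p.pob) su. Syllable 7 is left unfooted.
Foot heads (stressed positions): 1, 3, 5.
End Rule Leftmost: primary stress on the leftmost head = syllable 1.
Secondary stress on 3, 5: ˈfa.la:.ˌspo.blu:.ˌma:p.pob.su.

primary 1, secondary 3, 5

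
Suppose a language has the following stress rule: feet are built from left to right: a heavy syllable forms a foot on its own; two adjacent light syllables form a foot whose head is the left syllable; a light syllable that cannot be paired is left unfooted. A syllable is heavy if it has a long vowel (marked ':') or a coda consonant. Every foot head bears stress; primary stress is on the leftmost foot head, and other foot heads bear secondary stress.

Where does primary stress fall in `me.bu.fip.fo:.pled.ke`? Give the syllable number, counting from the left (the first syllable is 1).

1

Weights: 1 me L, 2 bu L, 3 fip H, 4 fo: H, 5 pled H, 6 ke L.
Parse left to right (heavy = foot alone; LL = one foot; stranded L unfooted): (ˈme.bu) (ˈfip) (ˈfo:) (ˈpled) ke.
Foot heads: 1, 3, 4, 5.
Primary stress on the leftmost head = syllable 1.
Primary stress: syllable 1 → ˈme.bu.fip.fo:.pled.ke.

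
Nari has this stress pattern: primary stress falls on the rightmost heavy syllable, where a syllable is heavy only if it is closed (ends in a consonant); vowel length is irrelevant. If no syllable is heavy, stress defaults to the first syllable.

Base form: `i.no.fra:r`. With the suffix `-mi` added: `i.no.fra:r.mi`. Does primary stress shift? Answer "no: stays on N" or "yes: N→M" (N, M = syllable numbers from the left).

no: stays on 3

Base `i.no.fra:r` (3 syllables):
  Weights: 1 i L, 2 no L, 3 fra:r H.
  Heavy syllables in the domain: 3. The rightmost is syllable 3 (fra:r).
  → primary stress on syllable 3.
Suffixed `i.no.fra:r.mi` (4 syllables):
  Weights: 1 i L, 2 no L, 3 fra:r H, 4 mi L.
  Heavy syllables in the domain: 3. The rightmost is syllable 3 (fra:r).
  → primary stress on syllable 3.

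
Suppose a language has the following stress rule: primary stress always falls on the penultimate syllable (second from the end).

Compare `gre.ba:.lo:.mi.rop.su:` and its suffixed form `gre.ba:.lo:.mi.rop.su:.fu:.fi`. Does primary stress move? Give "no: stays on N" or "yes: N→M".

yes: 5→7

Base `gre.ba:.lo:.mi.rop.su:` (6 syllables):
  The word has 6 syllables; the penultimate syllable (second from the end) is syllable 5 (rop).
  → primary stress on syllable 5.
Suffixed `gre.ba:.lo:.mi.rop.su:.fu:.fi` (8 syllables):
  The word has 8 syllables; the penultimate syllable (second from the end) is syllable 7 (fu:).
  → primary stress on syllable 7.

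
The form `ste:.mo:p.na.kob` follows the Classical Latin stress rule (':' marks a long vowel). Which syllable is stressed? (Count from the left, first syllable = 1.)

2

Classical Latin: stress the penult if heavy (long vowel or closed), else the antepenult.
Weights: 2 mo:p H, 3 na L, 4 kob H.
The penult (syllable 3, na) is light, so stress falls on the antepenult (syllable 2, mo:p).
Stress on syllable 2: ste:.ˈmo:p.na.kob.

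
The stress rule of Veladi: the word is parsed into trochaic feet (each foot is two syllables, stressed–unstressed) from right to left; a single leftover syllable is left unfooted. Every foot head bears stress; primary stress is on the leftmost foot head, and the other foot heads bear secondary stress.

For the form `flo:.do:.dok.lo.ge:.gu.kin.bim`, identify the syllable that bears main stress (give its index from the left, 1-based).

1

Parse right to left into trochaic (ˈσσ) feet: (ˈflo:.do:) (ˈdok.lo) (ˈge:.gu) (ˈkin.bim).
Foot heads (stressed positions): 1, 3, 5, 7.
End Rule Leftmost: primary stress on the leftmost head = syllable 1.
Primary stress: syllable 1 → ˈflo:.do:.dok.lo.ge:.gu.kin.bim.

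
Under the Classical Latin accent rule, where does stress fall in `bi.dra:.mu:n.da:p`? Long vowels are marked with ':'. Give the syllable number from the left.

Classical Latin: stress the penult if heavy (long vowel or closed), else the antepenult.
Weights: 2 dra: H, 3 mu:n H, 4 da:p H.
The penult (syllable 3, mu:n) is heavy, so it takes stress.
Stress on syllable 3: bi.dra:.ˈmu:n.da:p.

3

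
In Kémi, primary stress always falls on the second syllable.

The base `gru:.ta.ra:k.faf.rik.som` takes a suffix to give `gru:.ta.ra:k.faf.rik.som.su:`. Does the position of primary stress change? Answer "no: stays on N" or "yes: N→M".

no: stays on 2

Base `gru:.ta.ra:k.faf.rik.som` (6 syllables):
  The word has 6 syllables; the second syllable is syllable 2 (ta).
  → primary stress on syllable 2.
Suffixed `gru:.ta.ra:k.faf.rik.som.su:` (7 syllables):
  The word has 7 syllables; the second syllable is syllable 2 (ta).
  → primary stress on syllable 2.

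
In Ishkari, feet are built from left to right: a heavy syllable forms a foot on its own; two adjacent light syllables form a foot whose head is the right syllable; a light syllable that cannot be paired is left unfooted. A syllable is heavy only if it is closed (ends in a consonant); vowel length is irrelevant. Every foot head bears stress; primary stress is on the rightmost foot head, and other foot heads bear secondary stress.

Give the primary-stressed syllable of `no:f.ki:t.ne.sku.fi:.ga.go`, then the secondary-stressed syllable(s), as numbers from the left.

Weights: 1 no:f H, 2 ki:t H, 3 ne L, 4 sku L, 5 fi: L, 6 ga L, 7 go L.
Parse left to right (heavy = foot alone; LL = one foot; stranded L unfooted): (ˈno:f) (ˈki:t) (ne.ˈsku) (fi:.ˈga) go.
Foot heads: 1, 2, 4, 6.
Primary stress on the rightmost head = syllable 6.
Secondary stress on 1, 2, 4: ˌno:f.ˌki:t.ne.ˌsku.fi:.ˈga.go.

primary 6, secondary 1, 2, 4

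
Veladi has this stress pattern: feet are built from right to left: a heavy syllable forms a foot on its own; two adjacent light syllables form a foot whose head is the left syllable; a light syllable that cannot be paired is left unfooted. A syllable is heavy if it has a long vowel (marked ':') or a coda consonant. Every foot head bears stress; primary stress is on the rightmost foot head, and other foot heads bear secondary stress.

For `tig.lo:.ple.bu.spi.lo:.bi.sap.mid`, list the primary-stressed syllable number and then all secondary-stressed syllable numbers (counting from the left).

Weights: 1 tig H, 2 lo: H, 3 ple L, 4 bu L, 5 spi L, 6 lo: H, 7 bi L, 8 sap H, 9 mid H.
Parse right to left (heavy = foot alone; LL = one foot; stranded L unfooted): (ˈtig) (ˈlo:) ple (ˈbu.spi) (ˈlo:) bi (ˈsap) (ˈmid).
Foot heads: 1, 2, 4, 6, 8, 9.
Primary stress on the rightmost head = syllable 9.
Secondary stress on 1, 2, 4, 6, 8: ˌtig.ˌlo:.ple.ˌbu.spi.ˌlo:.bi.ˌsap.ˈmid.

primary 9, secondary 1, 2, 4, 6, 8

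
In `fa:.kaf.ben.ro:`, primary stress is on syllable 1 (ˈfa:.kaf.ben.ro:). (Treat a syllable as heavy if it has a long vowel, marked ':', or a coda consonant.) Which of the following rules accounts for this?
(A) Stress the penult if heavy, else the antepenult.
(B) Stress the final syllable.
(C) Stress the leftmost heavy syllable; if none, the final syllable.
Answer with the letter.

C

Rule A → syllable 3 (observed: 1).
Rule B → syllable 4 (observed: 1).
Rule C → syllable 1 ✓.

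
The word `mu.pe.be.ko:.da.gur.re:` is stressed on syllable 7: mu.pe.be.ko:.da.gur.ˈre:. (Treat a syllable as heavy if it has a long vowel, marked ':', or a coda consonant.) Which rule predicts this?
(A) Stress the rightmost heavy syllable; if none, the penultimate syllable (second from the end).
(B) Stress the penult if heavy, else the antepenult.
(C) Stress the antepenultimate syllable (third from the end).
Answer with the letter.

Rule A → syllable 7 ✓.
Rule B → syllable 6 (observed: 7).
Rule C → syllable 5 (observed: 7).

A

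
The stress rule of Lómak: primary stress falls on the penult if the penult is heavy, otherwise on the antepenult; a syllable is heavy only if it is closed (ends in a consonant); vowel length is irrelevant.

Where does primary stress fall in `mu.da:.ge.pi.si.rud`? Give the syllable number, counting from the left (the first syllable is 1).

Weights: 4 pi L, 5 si L, 6 rud H.
The penult (syllable 5, si) is light, so stress falls on the antepenult (syllable 4, pi).
Primary stress: syllable 4 → mu.da:.ge.ˈpi.si.rud.

4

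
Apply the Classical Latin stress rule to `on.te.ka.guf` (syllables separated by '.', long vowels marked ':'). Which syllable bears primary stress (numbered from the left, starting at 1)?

Classical Latin: stress the penult if heavy (long vowel or closed), else the antepenult.
Weights: 2 te L, 3 ka L, 4 guf H.
The penult (syllable 3, ka) is light, so stress falls on the antepenult (syllable 2, te).
Stress on syllable 2: on.ˈte.ka.guf.

2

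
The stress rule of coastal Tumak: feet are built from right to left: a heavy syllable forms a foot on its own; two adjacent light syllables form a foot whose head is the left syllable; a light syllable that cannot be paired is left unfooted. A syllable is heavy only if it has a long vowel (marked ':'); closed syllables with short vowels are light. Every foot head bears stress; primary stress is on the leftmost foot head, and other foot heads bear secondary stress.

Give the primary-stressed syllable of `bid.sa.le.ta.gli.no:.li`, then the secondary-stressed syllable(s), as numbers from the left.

Weights: 1 bid L, 2 sa L, 3 le L, 4 ta L, 5 gli L, 6 no: H, 7 li L.
Parse right to left (heavy = foot alone; LL = one foot; stranded L unfooted): bid (ˈsa.le) (ˈta.gli) (ˈno:) li.
Foot heads: 2, 4, 6.
Primary stress on the leftmost head = syllable 2.
Secondary stress on 4, 6: bid.ˈsa.le.ˌta.gli.ˌno:.li.

primary 2, secondary 4, 6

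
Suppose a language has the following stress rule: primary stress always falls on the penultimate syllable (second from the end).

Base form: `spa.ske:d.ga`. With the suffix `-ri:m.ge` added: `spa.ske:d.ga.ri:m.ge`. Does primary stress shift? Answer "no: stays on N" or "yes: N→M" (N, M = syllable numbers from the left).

yes: 2→4

Base `spa.ske:d.ga` (3 syllables):
  The word has 3 syllables; the penultimate syllable (second from the end) is syllable 2 (ske:d).
  → primary stress on syllable 2.
Suffixed `spa.ske:d.ga.ri:m.ge` (5 syllables):
  The word has 5 syllables; the penultimate syllable (second from the end) is syllable 4 (ri:m).
  → primary stress on syllable 4.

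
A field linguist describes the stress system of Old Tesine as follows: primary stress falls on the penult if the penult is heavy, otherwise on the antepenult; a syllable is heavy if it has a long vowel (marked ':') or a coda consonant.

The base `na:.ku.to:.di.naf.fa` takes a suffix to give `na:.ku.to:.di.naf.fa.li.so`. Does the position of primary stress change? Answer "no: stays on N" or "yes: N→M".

yes: 5→6

Base `na:.ku.to:.di.naf.fa` (6 syllables):
  Weights: 4 di L, 5 naf H, 6 fa L.
  The penult (syllable 5, naf) is heavy, so it takes stress.
  → primary stress on syllable 5.
Suffixed `na:.ku.to:.di.naf.fa.li.so` (8 syllables):
  Weights: 6 fa L, 7 li L, 8 so L.
  The penult (syllable 7, li) is light, so stress falls on the antepenult (syllable 6, fa).
  → primary stress on syllable 6.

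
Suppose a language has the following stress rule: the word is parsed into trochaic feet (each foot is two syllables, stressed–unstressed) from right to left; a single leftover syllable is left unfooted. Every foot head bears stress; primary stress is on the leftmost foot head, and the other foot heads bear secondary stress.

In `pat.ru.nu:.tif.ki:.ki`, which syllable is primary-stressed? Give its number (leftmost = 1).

1

Parse right to left into trochaic (ˈσσ) feet: (ˈpat.ru) (ˈnu:.tif) (ˈki:.ki).
Foot heads (stressed positions): 1, 3, 5.
End Rule Leftmost: primary stress on the leftmost head = syllable 1.
Primary stress: syllable 1 → ˈpat.ru.nu:.tif.ki:.ki.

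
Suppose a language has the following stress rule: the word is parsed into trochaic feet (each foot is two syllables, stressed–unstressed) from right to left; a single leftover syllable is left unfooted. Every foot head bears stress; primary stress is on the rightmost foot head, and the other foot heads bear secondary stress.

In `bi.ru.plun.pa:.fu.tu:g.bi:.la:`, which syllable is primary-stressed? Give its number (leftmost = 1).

7

Parse right to left into trochaic (ˈσσ) feet: (ˈbi.ru) (ˈplun.pa:) (ˈfu.tu:g) (ˈbi:.la:).
Foot heads (stressed positions): 1, 3, 5, 7.
End Rule Rightmost: primary stress on the rightmost head = syllable 7.
Primary stress: syllable 7 → bi.ru.plun.pa:.fu.tu:g.ˈbi:.la:.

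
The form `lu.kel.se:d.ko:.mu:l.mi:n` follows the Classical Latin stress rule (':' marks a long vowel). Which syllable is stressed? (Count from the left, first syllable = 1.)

Classical Latin: stress the penult if heavy (long vowel or closed), else the antepenult.
Weights: 4 ko: H, 5 mu:l H, 6 mi:n H.
The penult (syllable 5, mu:l) is heavy, so it takes stress.
Stress on syllable 5: lu.kel.se:d.ko:.ˈmu:l.mi:n.

5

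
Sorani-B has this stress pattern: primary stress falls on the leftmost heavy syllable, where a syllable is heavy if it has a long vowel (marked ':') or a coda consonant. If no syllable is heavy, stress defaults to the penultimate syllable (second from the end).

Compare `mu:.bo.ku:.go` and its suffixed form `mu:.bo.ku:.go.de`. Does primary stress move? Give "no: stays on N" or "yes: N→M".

Base `mu:.bo.ku:.go` (4 syllables):
  Weights: 1 mu: H, 2 bo L, 3 ku: H, 4 go L.
  Heavy syllables in the domain: 1, 3. The leftmost is syllable 1 (mu:).
  → primary stress on syllable 1.
Suffixed `mu:.bo.ku:.go.de` (5 syllables):
  Weights: 1 mu: H, 2 bo L, 3 ku: H, 4 go L, 5 de L.
  Heavy syllables in the domain: 1, 3. The leftmost is syllable 1 (mu:).
  → primary stress on syllable 1.

no: stays on 1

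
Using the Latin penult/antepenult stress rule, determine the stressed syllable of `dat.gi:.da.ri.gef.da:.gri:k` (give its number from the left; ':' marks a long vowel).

Classical Latin: stress the penult if heavy (long vowel or closed), else the antepenult.
Weights: 5 gef H, 6 da: H, 7 gri:k H.
The penult (syllable 6, da:) is heavy, so it takes stress.
Stress on syllable 6: dat.gi:.da.ri.gef.ˈda:.gri:k.

6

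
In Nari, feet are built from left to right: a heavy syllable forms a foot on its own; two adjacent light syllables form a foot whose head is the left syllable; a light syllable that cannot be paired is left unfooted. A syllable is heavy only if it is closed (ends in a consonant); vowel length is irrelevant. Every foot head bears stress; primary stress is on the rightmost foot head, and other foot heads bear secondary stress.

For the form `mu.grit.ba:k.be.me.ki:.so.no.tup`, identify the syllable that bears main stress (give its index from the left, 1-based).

Weights: 1 mu L, 2 grit H, 3 ba:k H, 4 be L, 5 me L, 6 ki: L, 7 so L, 8 no L, 9 tup H.
Parse left to right (heavy = foot alone; LL = one foot; stranded L unfooted): mu (ˈgrit) (ˈba:k) (ˈbe.me) (ˈki:.so) no (ˈtup).
Foot heads: 2, 3, 4, 6, 9.
Primary stress on the rightmost head = syllable 9.
Primary stress: syllable 9 → mu.grit.ba:k.be.me.ki:.so.no.ˈtup.

9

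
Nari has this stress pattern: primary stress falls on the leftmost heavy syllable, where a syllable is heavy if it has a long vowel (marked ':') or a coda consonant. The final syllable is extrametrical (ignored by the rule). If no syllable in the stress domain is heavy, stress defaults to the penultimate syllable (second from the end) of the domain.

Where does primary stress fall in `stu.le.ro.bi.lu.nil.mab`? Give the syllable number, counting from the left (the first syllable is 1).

6

The final syllable (7, mab) is extrametrical; the stress domain is syllables 1–6.
Weights: 1 stu L, 2 le L, 3 ro L, 4 bi L, 5 lu L, 6 nil H.
Heavy syllables in the domain: 6. The leftmost is syllable 6 (nil).
Primary stress: syllable 6 → stu.le.ro.bi.lu.ˈnil.mab.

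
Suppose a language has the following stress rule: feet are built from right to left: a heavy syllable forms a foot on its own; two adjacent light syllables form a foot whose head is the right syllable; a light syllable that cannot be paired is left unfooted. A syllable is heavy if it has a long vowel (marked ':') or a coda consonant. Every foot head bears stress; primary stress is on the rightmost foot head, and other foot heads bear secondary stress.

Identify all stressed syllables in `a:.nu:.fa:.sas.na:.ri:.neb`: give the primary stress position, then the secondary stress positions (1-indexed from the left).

Weights: 1 a: H, 2 nu: H, 3 fa: H, 4 sas H, 5 na: H, 6 ri: H, 7 neb H.
Parse right to left (heavy = foot alone; LL = one foot; stranded L unfooted): (ˈa:) (ˈnu:) (ˈfa:) (ˈsas) (ˈna:) (ˈri:) (ˈneb).
Foot heads: 1, 2, 3, 4, 5, 6, 7.
Primary stress on the rightmost head = syllable 7.
Secondary stress on 1, 2, 3, 4, 5, 6: ˌa:.ˌnu:.ˌfa:.ˌsas.ˌna:.ˌri:.ˈneb.

primary 7, secondary 1, 2, 3, 4, 5, 6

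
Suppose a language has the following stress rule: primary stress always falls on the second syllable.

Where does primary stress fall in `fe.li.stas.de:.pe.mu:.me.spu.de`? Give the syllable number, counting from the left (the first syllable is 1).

The word has 9 syllables; the second syllable is syllable 2 (li).
Primary stress: syllable 2 → fe.ˈli.stas.de:.pe.mu:.me.spu.de.

2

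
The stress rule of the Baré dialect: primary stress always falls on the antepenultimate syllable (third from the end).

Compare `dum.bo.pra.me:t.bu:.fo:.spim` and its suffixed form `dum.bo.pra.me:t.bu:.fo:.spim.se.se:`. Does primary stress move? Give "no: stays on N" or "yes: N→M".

yes: 5→7

Base `dum.bo.pra.me:t.bu:.fo:.spim` (7 syllables):
  The word has 7 syllables; the antepenultimate syllable (third from the end) is syllable 5 (bu:).
  → primary stress on syllable 5.
Suffixed `dum.bo.pra.me:t.bu:.fo:.spim.se.se:` (9 syllables):
  The word has 9 syllables; the antepenultimate syllable (third from the end) is syllable 7 (spim).
  → primary stress on syllable 7.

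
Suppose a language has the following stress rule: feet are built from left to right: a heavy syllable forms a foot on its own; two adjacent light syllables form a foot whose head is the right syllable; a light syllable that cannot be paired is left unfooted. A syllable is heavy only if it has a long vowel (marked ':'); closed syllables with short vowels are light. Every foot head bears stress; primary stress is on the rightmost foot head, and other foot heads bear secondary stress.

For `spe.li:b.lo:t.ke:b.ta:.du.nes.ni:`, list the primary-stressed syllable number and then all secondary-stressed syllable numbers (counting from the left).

primary 8, secondary 2, 3, 4, 5, 7

Weights: 1 spe L, 2 li:b H, 3 lo:t H, 4 ke:b H, 5 ta: H, 6 du L, 7 nes L, 8 ni: H.
Parse left to right (heavy = foot alone; LL = one foot; stranded L unfooted): spe (ˈli:b) (ˈlo:t) (ˈke:b) (ˈta:) (du.ˈnes) (ˈni:).
Foot heads: 2, 3, 4, 5, 7, 8.
Primary stress on the rightmost head = syllable 8.
Secondary stress on 2, 3, 4, 5, 7: spe.ˌli:b.ˌlo:t.ˌke:b.ˌta:.du.ˌnes.ˈni:.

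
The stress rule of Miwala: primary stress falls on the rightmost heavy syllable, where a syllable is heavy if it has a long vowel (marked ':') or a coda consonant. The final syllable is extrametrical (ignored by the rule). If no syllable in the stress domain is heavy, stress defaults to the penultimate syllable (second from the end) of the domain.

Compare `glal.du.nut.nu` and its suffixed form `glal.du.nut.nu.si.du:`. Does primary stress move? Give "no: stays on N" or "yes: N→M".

Base `glal.du.nut.nu` (4 syllables):
  The final syllable (4, nu) is extrametrical; the stress domain is syllables 1–3.
  Weights: 1 glal H, 2 du L, 3 nut H.
  Heavy syllables in the domain: 1, 3. The rightmost is syllable 3 (nut).
  → primary stress on syllable 3.
Suffixed `glal.du.nut.nu.si.du:` (6 syllables):
  The final syllable (6, du:) is extrametrical; the stress domain is syllables 1–5.
  Weights: 1 glal H, 2 du L, 3 nut H, 4 nu L, 5 si L.
  Heavy syllables in the domain: 1, 3. The rightmost is syllable 3 (nut).
  → primary stress on syllable 3.

no: stays on 3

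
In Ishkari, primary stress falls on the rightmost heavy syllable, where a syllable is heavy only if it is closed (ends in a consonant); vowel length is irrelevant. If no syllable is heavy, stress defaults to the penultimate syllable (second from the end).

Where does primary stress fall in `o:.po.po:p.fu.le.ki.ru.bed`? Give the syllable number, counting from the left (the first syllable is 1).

8

Weights: 1 o: L, 2 po L, 3 po:p H, 4 fu L, 5 le L, 6 ki L, 7 ru L, 8 bed H.
Heavy syllables in the domain: 3, 8. The rightmost is syllable 8 (bed).
Primary stress: syllable 8 → o:.po.po:p.fu.le.ki.ru.ˈbed.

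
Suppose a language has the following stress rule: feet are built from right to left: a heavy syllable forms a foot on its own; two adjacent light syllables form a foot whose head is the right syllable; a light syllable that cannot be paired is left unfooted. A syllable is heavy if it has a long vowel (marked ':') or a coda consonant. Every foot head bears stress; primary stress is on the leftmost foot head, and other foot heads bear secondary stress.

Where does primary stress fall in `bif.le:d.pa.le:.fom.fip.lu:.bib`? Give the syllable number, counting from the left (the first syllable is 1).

Weights: 1 bif H, 2 le:d H, 3 pa L, 4 le: H, 5 fom H, 6 fip H, 7 lu: H, 8 bib H.
Parse right to left (heavy = foot alone; LL = one foot; stranded L unfooted): (ˈbif) (ˈle:d) pa (ˈle:) (ˈfom) (ˈfip) (ˈlu:) (ˈbib).
Foot heads: 1, 2, 4, 5, 6, 7, 8.
Primary stress on the leftmost head = syllable 1.
Primary stress: syllable 1 → ˈbif.le:d.pa.le:.fom.fip.lu:.bib.

1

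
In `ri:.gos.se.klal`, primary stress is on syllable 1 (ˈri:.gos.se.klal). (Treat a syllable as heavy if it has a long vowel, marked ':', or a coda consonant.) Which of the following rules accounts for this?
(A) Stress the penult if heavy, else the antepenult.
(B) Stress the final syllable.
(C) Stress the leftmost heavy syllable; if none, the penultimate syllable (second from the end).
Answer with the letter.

Rule A → syllable 2 (observed: 1).
Rule B → syllable 4 (observed: 1).
Rule C → syllable 1 ✓.

C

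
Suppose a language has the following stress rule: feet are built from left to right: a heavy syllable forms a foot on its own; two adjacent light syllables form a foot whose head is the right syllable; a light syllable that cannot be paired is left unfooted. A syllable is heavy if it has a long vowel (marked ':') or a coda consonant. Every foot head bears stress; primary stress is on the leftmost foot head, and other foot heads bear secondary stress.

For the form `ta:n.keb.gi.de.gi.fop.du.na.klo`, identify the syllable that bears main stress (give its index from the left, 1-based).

Weights: 1 ta:n H, 2 keb H, 3 gi L, 4 de L, 5 gi L, 6 fop H, 7 du L, 8 na L, 9 klo L.
Parse left to right (heavy = foot alone; LL = one foot; stranded L unfooted): (ˈta:n) (ˈkeb) (gi.ˈde) gi (ˈfop) (du.ˈna) klo.
Foot heads: 1, 2, 4, 6, 8.
Primary stress on the leftmost head = syllable 1.
Primary stress: syllable 1 → ˈta:n.keb.gi.de.gi.fop.du.na.klo.

1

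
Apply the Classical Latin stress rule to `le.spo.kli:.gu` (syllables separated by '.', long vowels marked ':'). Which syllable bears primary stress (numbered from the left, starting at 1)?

Classical Latin: stress the penult if heavy (long vowel or closed), else the antepenult.
Weights: 2 spo L, 3 kli: H, 4 gu L.
The penult (syllable 3, kli:) is heavy, so it takes stress.
Stress on syllable 3: le.spo.ˈkli:.gu.

3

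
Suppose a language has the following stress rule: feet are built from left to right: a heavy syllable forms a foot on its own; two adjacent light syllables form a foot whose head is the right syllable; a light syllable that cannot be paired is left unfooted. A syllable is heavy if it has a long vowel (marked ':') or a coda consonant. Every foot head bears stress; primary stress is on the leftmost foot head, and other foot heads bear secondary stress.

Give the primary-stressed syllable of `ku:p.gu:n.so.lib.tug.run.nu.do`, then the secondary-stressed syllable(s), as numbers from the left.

Weights: 1 ku:p H, 2 gu:n H, 3 so L, 4 lib H, 5 tug H, 6 run H, 7 nu L, 8 do L.
Parse left to right (heavy = foot alone; LL = one foot; stranded L unfooted): (ˈku:p) (ˈgu:n) so (ˈlib) (ˈtug) (ˈrun) (nu.ˈdo).
Foot heads: 1, 2, 4, 5, 6, 8.
Primary stress on the leftmost head = syllable 1.
Secondary stress on 2, 4, 5, 6, 8: ˈku:p.ˌgu:n.so.ˌlib.ˌtug.ˌrun.nu.ˌdo.

primary 1, secondary 2, 4, 5, 6, 8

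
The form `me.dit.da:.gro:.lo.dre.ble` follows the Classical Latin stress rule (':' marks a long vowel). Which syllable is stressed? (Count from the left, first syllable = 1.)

5

Classical Latin: stress the penult if heavy (long vowel or closed), else the antepenult.
Weights: 5 lo L, 6 dre L, 7 ble L.
The penult (syllable 6, dre) is light, so stress falls on the antepenult (syllable 5, lo).
Stress on syllable 5: me.dit.da:.gro:.ˈlo.dre.ble.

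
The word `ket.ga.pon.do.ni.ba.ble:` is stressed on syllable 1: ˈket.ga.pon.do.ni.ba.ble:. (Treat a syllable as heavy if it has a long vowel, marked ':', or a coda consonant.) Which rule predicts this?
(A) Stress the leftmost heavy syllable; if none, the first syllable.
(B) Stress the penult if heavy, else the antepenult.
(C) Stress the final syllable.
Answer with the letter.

A

Rule A → syllable 1 ✓.
Rule B → syllable 5 (observed: 1).
Rule C → syllable 7 (observed: 1).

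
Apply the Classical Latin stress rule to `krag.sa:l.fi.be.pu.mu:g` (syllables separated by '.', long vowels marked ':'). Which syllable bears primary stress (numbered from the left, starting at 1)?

4

Classical Latin: stress the penult if heavy (long vowel or closed), else the antepenult.
Weights: 4 be L, 5 pu L, 6 mu:g H.
The penult (syllable 5, pu) is light, so stress falls on the antepenult (syllable 4, be).
Stress on syllable 4: krag.sa:l.fi.ˈbe.pu.mu:g.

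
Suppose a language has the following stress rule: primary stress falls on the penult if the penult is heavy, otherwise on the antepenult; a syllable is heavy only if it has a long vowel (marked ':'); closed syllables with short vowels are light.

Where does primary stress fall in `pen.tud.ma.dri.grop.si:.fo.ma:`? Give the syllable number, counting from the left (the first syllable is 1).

6

Weights: 6 si: H, 7 fo L, 8 ma: H.
The penult (syllable 7, fo) is light, so stress falls on the antepenult (syllable 6, si:).
Primary stress: syllable 6 → pen.tud.ma.dri.grop.ˈsi:.fo.ma:.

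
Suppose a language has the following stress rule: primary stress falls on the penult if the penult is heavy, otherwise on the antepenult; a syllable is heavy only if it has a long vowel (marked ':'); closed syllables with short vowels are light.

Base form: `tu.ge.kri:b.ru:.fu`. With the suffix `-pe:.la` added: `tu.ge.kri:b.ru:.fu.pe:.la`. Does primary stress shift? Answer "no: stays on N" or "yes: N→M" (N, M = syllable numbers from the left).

yes: 4→6

Base `tu.ge.kri:b.ru:.fu` (5 syllables):
  Weights: 3 kri:b H, 4 ru: H, 5 fu L.
  The penult (syllable 4, ru:) is heavy, so it takes stress.
  → primary stress on syllable 4.
Suffixed `tu.ge.kri:b.ru:.fu.pe:.la` (7 syllables):
  Weights: 5 fu L, 6 pe: H, 7 la L.
  The penult (syllable 6, pe:) is heavy, so it takes stress.
  → primary stress on syllable 6.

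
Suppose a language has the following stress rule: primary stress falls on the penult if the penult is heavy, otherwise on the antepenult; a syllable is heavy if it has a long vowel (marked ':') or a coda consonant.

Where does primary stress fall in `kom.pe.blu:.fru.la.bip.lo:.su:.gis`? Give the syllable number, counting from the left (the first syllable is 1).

8

Weights: 7 lo: H, 8 su: H, 9 gis H.
The penult (syllable 8, su:) is heavy, so it takes stress.
Primary stress: syllable 8 → kom.pe.blu:.fru.la.bip.lo:.ˈsu:.gis.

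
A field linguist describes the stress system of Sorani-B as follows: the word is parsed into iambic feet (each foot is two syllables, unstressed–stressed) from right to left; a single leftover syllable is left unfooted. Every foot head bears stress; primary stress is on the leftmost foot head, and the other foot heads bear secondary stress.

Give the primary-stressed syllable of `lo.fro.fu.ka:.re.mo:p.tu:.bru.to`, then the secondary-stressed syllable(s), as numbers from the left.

primary 3, secondary 5, 7, 9

Parse right to left into iambic (σˈσ) feet: lo (fro.ˈfu) (ka:.ˈre) (mo:p.ˈtu:) (bru.ˈto). Syllable 1 is left unfooted.
Foot heads (stressed positions): 3, 5, 7, 9.
End Rule Leftmost: primary stress on the leftmost head = syllable 3.
Secondary stress on 5, 7, 9: lo.fro.ˈfu.ka:.ˌre.mo:p.ˌtu:.bru.ˌto.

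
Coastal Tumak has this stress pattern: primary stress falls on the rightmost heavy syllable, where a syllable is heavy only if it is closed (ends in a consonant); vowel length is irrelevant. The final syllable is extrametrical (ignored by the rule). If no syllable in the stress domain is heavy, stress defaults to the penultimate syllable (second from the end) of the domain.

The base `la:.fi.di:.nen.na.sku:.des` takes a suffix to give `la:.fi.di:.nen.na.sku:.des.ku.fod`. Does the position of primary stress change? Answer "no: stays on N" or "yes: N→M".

yes: 4→7

Base `la:.fi.di:.nen.na.sku:.des` (7 syllables):
  The final syllable (7, des) is extrametrical; the stress domain is syllables 1–6.
  Weights: 1 la: L, 2 fi L, 3 di: L, 4 nen H, 5 na L, 6 sku: L.
  Heavy syllables in the domain: 4. The rightmost is syllable 4 (nen).
  → primary stress on syllable 4.
Suffixed `la:.fi.di:.nen.na.sku:.des.ku.fod` (9 syllables):
  The final syllable (9, fod) is extrametrical; the stress domain is syllables 1–8.
  Weights: 1 la: L, 2 fi L, 3 di: L, 4 nen H, 5 na L, 6 sku: L, 7 des H, 8 ku L.
  Heavy syllables in the domain: 4, 7. The rightmost is syllable 7 (des).
  → primary stress on syllable 7.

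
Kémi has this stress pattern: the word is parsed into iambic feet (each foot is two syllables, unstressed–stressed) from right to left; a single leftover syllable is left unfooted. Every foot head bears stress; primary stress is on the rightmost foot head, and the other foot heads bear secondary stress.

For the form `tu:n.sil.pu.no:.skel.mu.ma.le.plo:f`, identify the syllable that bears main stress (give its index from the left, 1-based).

9

Parse right to left into iambic (σˈσ) feet: tu:n (sil.ˈpu) (no:.ˈskel) (mu.ˈma) (le.ˈplo:f). Syllable 1 is left unfooted.
Foot heads (stressed positions): 3, 5, 7, 9.
End Rule Rightmost: primary stress on the rightmost head = syllable 9.
Primary stress: syllable 9 → tu:n.sil.pu.no:.skel.mu.ma.le.ˈplo:f.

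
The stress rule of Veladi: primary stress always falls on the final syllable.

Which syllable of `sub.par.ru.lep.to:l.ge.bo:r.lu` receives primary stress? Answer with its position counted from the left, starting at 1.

The word has 8 syllables; the final syllable is syllable 8 (lu).
Primary stress: syllable 8 → sub.par.ru.lep.to:l.ge.bo:r.ˈlu.

8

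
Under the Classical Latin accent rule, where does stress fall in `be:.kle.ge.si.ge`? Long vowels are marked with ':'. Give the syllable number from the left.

3

Classical Latin: stress the penult if heavy (long vowel or closed), else the antepenult.
Weights: 3 ge L, 4 si L, 5 ge L.
The penult (syllable 4, si) is light, so stress falls on the antepenult (syllable 3, ge).
Stress on syllable 3: be:.kle.ˈge.si.ge.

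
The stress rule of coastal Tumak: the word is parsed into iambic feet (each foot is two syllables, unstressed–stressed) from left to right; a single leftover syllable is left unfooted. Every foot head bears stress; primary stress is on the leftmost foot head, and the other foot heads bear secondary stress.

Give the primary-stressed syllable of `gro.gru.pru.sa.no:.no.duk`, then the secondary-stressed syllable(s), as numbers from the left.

Parse left to right into iambic (σˈσ) feet: (gro.ˈgru) (pru.ˈsa) (no:.ˈno) duk. Syllable 7 is left unfooted.
Foot heads (stressed positions): 2, 4, 6.
End Rule Leftmost: primary stress on the leftmost head = syllable 2.
Secondary stress on 4, 6: gro.ˈgru.pru.ˌsa.no:.ˌno.duk.

primary 2, secondary 4, 6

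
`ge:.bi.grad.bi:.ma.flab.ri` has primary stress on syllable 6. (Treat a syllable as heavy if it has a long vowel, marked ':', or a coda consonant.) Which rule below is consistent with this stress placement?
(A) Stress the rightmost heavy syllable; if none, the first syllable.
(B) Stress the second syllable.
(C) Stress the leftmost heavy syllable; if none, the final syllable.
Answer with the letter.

A

Rule A → syllable 6 ✓.
Rule B → syllable 2 (observed: 6).
Rule C → syllable 1 (observed: 6).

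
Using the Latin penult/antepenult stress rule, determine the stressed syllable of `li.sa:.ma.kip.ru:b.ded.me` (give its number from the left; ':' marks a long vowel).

6

Classical Latin: stress the penult if heavy (long vowel or closed), else the antepenult.
Weights: 5 ru:b H, 6 ded H, 7 me L.
The penult (syllable 6, ded) is heavy, so it takes stress.
Stress on syllable 6: li.sa:.ma.kip.ru:b.ˈded.me.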